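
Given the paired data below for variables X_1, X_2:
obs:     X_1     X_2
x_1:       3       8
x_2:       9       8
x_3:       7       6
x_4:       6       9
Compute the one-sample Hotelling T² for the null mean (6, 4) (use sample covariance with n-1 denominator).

Step 1 — sample mean vector:
  mean(X_1) = (3 + 9 + 7 + 6) / 4 = 25/4 = 6.25
  mean(X_2) = (8 + 8 + 6 + 9) / 4 = 31/4 = 7.75
  x̄ = (6.25, 7.75),  deviation x̄ - mu_0 = (6.25, 7.75) - (6, 4) = (0.25, 3.75).

Step 2 — sample covariance matrix, S[i,j] = (1/(n-1)) · Σ_k (x_{k,i} - mean_i) · (x_{k,j} - mean_j), divisor n-1 = 3:
  S[X_1,X_1] = ((-3.25)·(-3.25) + (2.75)·(2.75) + (0.75)·(0.75) + (-0.25)·(-0.25)) / 3 = 18.75/3 = 6.25
  S[X_1,X_2] = ((-3.25)·(0.25) + (2.75)·(0.25) + (0.75)·(-1.75) + (-0.25)·(1.25)) / 3 = -1.75/3 = -0.5833
  S[X_2,X_2] = ((0.25)·(0.25) + (0.25)·(0.25) + (-1.75)·(-1.75) + (1.25)·(1.25)) / 3 = 4.75/3 = 1.5833
  S = [[6.25, -0.5833],
 [-0.5833, 1.5833]].

Step 3 — invert S. det(S) = 6.25·1.5833 - (-0.5833)² = 9.5556.
  S^{-1} = (1/det) · [[d, -b], [-b, a]] = [[0.1657, 0.061],
 [0.061, 0.6541]].

Step 4 — quadratic form (x̄ - mu_0)^T · S^{-1} · (x̄ - mu_0):
  S^{-1} · (x̄ - mu_0) = (0.2703, 2.468),
  (x̄ - mu_0)^T · [...] = (0.25)·(0.2703) + (3.75)·(2.468) = 9.3227.

Step 5 — scale by n: T² = 4 · 9.3227 = 37.2907.

T² ≈ 37.2907


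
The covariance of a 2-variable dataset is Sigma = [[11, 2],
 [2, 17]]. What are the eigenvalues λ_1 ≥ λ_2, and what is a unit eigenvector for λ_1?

Step 1 — characteristic polynomial of 2×2 Sigma:
  det(Sigma - λI) = λ² - trace · λ + det = 0.
  trace = 11 + 17 = 28, det = 11·17 - (2)² = 183.
Step 2 — discriminant:
  Δ = trace² - 4·det = 784 - 732 = 52.
Step 3 — eigenvalues:
  λ = (trace ± √Δ)/2 = (28 ± 7.2111)/2,
  λ_1 = 17.6056,  λ_2 = 10.3944.

Step 4 — unit eigenvector for λ_1: solve (Sigma - λ_1 I)v = 0. First row:
  (11 - 17.6056)·v_x + (2)·v_y = 0, i.e. (-6.6056)·v_x + (2)·v_y = 0,
  so v ∝ (b, λ_1 - a) = (2, 6.6056) = u.
  ||u|| = √((2)² + (6.6056)²) = √(47.6333) ≈ 6.9017,
  v_1 = u/||u|| ≈ (0.2898, 0.9571) (||v_1|| = 1).

λ_1 = 17.6056,  λ_2 = 10.3944;  v_1 ≈ (0.2898, 0.9571)


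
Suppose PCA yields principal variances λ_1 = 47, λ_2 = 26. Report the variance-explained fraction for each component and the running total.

Step 1 — total variance = trace(Sigma) = Σ λ_i = 47 + 26 = 73.

Step 2 — fraction explained by component i = λ_i / Σ λ:
  PC1: 47/73 = 0.6438
  PC2: 26/73 = 0.3562

Step 3 — cumulative fraction after k components = (λ_1 + ... + λ_k) / Σ λ:
  k = 1: 47/73 = 0.6438
  k = 2: (47 + 26)/73 = 73/73 = 1

Summary (fraction, with percent):

explained: PC1 0.6438 (64.38%), PC2 0.3562 (35.62%);  cumulative: 0.6438, 1


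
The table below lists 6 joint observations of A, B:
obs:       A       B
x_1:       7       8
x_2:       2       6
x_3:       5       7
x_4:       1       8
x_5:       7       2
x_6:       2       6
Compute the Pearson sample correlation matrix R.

Step 1 — column means:
  mean(A) = (7 + 2 + 5 + 1 + 7 + 2) / 6 = 24/6 = 4
  mean(B) = (8 + 6 + 7 + 8 + 2 + 6) / 6 = 37/6 = 6.1667

Step 2 — sample variances and covariances s[i,j] = (1/(n-1)) · Σ_k (x_{k,i} - mean_i) · (x_{k,j} - mean_j), with n-1 = 5:
  s[A,A] = ((3)·(3) + (-2)·(-2) + (1)·(1) + (-3)·(-3) + (3)·(3) + (-2)·(-2)) / 5 = 36/5 = 7.2
  s[A,B] = ((3)·(1.8333) + (-2)·(-0.1667) + (1)·(0.8333) + (-3)·(1.8333) + (3)·(-4.1667) + (-2)·(-0.1667)) / 5 = -11/5 = -2.2
  s[B,B] = ((1.8333)·(1.8333) + (-0.1667)·(-0.1667) + (0.8333)·(0.8333) + (1.8333)·(1.8333) + (-4.1667)·(-4.1667) + (-0.1667)·(-0.1667)) / 5 = 24.8333/5 = 4.9667
  Sample standard deviations s_i = √(s[i,i]):
  s(A) = √(7.2) = 2.6833
  s(B) = √(4.9667) = 2.2286

Step 3 — r_{ij} = s_{ij} / (s_i · s_j):
  r[A,A] = 1 (diagonal).
  r[A,B] = -2.2 / (2.6833 · 2.2286) = -2.2 / 5.98 = -0.3679
  r[B,B] = 1 (diagonal).

R is symmetric with unit diagonal. Assembling:

R = [[1, -0.3679],
 [-0.3679, 1]]


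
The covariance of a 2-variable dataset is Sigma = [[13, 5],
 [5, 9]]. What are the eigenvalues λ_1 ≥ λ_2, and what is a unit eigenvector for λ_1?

Step 1 — characteristic polynomial of 2×2 Sigma:
  det(Sigma - λI) = λ² - trace · λ + det = 0.
  trace = 13 + 9 = 22, det = 13·9 - (5)² = 92.
Step 2 — discriminant:
  Δ = trace² - 4·det = 484 - 368 = 116.
Step 3 — eigenvalues:
  λ = (trace ± √Δ)/2 = (22 ± 10.7703)/2,
  λ_1 = 16.3852,  λ_2 = 5.6148.

Step 4 — unit eigenvector for λ_1: solve (Sigma - λ_1 I)v = 0. First row:
  (13 - 16.3852)·v_x + (5)·v_y = 0, i.e. (-3.3852)·v_x + (5)·v_y = 0,
  so v ∝ (b, λ_1 - a) = (5, 3.3852) = u.
  ||u|| = √((5)² + (3.3852)²) = √(36.4593) ≈ 6.0382,
  v_1 = u/||u|| ≈ (0.8281, 0.5606) (||v_1|| = 1).

λ_1 = 16.3852,  λ_2 = 5.6148;  v_1 ≈ (0.8281, 0.5606)


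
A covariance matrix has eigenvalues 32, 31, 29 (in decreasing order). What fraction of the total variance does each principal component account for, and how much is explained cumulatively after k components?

Step 1 — total variance = trace(Sigma) = Σ λ_i = 32 + 31 + 29 = 92.

Step 2 — fraction explained by component i = λ_i / Σ λ:
  PC1: 32/92 = 0.3478
  PC2: 31/92 = 0.337
  PC3: 29/92 = 0.3152

Step 3 — cumulative fraction after k components = (λ_1 + ... + λ_k) / Σ λ:
  k = 1: 32/92 = 0.3478
  k = 2: (32 + 31)/92 = 63/92 = 0.6848
  k = 3: (32 + 31 + 29)/92 = 92/92 = 1

Summary (fraction, with percent):

explained: PC1 0.3478 (34.78%), PC2 0.337 (33.7%), PC3 0.3152 (31.52%);  cumulative: 0.3478, 0.6848, 1


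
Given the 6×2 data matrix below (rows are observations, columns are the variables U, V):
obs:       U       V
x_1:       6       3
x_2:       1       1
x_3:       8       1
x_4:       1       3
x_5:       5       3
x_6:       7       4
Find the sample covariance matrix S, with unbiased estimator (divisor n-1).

Step 1 — column means:
  mean(U) = (6 + 1 + 8 + 1 + 5 + 7) / 6 = 28/6 = 4.6667
  mean(V) = (3 + 1 + 1 + 3 + 3 + 4) / 6 = 15/6 = 2.5

Step 2 — sample covariance S[i,j] = (1/(n-1)) · Σ_k (x_{k,i} - mean_i) · (x_{k,j} - mean_j), with n-1 = 5.
  S[U,U] = ((1.3333)·(1.3333) + (-3.6667)·(-3.6667) + (3.3333)·(3.3333) + (-3.6667)·(-3.6667) + (0.3333)·(0.3333) + (2.3333)·(2.3333)) / 5 = 45.3333/5 = 9.0667
  S[U,V] = ((1.3333)·(0.5) + (-3.6667)·(-1.5) + (3.3333)·(-1.5) + (-3.6667)·(0.5) + (0.3333)·(0.5) + (2.3333)·(1.5)) / 5 = 3/5 = 0.6
  S[V,V] = ((0.5)·(0.5) + (-1.5)·(-1.5) + (-1.5)·(-1.5) + (0.5)·(0.5) + (0.5)·(0.5) + (1.5)·(1.5)) / 5 = 7.5/5 = 1.5

S is symmetric (S[j,i] = S[i,j]). Assembling:

S = [[9.0667, 0.6],
 [0.6, 1.5]]


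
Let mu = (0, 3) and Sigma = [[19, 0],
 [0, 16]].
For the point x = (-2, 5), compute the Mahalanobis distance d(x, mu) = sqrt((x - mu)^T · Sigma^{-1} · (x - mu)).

Step 1 — centre the observation: (x - mu) = (-2, 2).

Step 2 — invert Sigma. det(Sigma) = 19·16 - (0)² = 304.
  Sigma^{-1} = (1/det) · [[d, -b], [-b, a]] = [[0.0526, 0],
 [0, 0.0625]].

Step 3 — form the quadratic (x - mu)^T · Sigma^{-1} · (x - mu):
  Sigma^{-1} · (x - mu) = (-0.1053, 0.125).
  (x - mu)^T · [Sigma^{-1} · (x - mu)] = (-2)·(-0.1053) + (2)·(0.125) = 0.4605.

Step 4 — take square root: d = √(0.4605) ≈ 0.6786.

d(x, mu) = √(0.4605) ≈ 0.6786


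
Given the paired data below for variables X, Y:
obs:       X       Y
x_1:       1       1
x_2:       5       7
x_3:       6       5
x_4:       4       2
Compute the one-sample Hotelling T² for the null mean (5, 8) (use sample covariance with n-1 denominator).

Step 1 — sample mean vector:
  mean(X) = (1 + 5 + 6 + 4) / 4 = 16/4 = 4
  mean(Y) = (1 + 7 + 5 + 2) / 4 = 15/4 = 3.75
  x̄ = (4, 3.75),  deviation x̄ - mu_0 = (4, 3.75) - (5, 8) = (-1, -4.25).

Step 2 — sample covariance matrix, S[i,j] = (1/(n-1)) · Σ_k (x_{k,i} - mean_i) · (x_{k,j} - mean_j), divisor n-1 = 3:
  S[X,X] = ((-3)·(-3) + (1)·(1) + (2)·(2) + (0)·(0)) / 3 = 14/3 = 4.6667
  S[X,Y] = ((-3)·(-2.75) + (1)·(3.25) + (2)·(1.25) + (0)·(-1.75)) / 3 = 14/3 = 4.6667
  S[Y,Y] = ((-2.75)·(-2.75) + (3.25)·(3.25) + (1.25)·(1.25) + (-1.75)·(-1.75)) / 3 = 22.75/3 = 7.5833
  S = [[4.6667, 4.6667],
 [4.6667, 7.5833]].

Step 3 — invert S. det(S) = 4.6667·7.5833 - (4.6667)² = 13.6111.
  S^{-1} = (1/det) · [[d, -b], [-b, a]] = [[0.5571, -0.3429],
 [-0.3429, 0.3429]].

Step 4 — quadratic form (x̄ - mu_0)^T · S^{-1} · (x̄ - mu_0):
  S^{-1} · (x̄ - mu_0) = (0.9, -1.1143),
  (x̄ - mu_0)^T · [...] = (-1)·(0.9) + (-4.25)·(-1.1143) = 3.8357.

Step 5 — scale by n: T² = 4 · 3.8357 = 15.3429.

T² ≈ 15.3429


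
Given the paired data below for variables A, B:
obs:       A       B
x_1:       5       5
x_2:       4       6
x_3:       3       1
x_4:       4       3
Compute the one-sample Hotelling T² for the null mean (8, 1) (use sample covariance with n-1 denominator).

Step 1 — sample mean vector:
  mean(A) = (5 + 4 + 3 + 4) / 4 = 16/4 = 4
  mean(B) = (5 + 6 + 1 + 3) / 4 = 15/4 = 3.75
  x̄ = (4, 3.75),  deviation x̄ - mu_0 = (4, 3.75) - (8, 1) = (-4, 2.75).

Step 2 — sample covariance matrix, S[i,j] = (1/(n-1)) · Σ_k (x_{k,i} - mean_i) · (x_{k,j} - mean_j), divisor n-1 = 3:
  S[A,A] = ((1)·(1) + (0)·(0) + (-1)·(-1) + (0)·(0)) / 3 = 2/3 = 0.6667
  S[A,B] = ((1)·(1.25) + (0)·(2.25) + (-1)·(-2.75) + (0)·(-0.75)) / 3 = 4/3 = 1.3333
  S[B,B] = ((1.25)·(1.25) + (2.25)·(2.25) + (-2.75)·(-2.75) + (-0.75)·(-0.75)) / 3 = 14.75/3 = 4.9167
  S = [[0.6667, 1.3333],
 [1.3333, 4.9167]].

Step 3 — invert S. det(S) = 0.6667·4.9167 - (1.3333)² = 1.5.
  S^{-1} = (1/det) · [[d, -b], [-b, a]] = [[3.2778, -0.8889],
 [-0.8889, 0.4444]].

Step 4 — quadratic form (x̄ - mu_0)^T · S^{-1} · (x̄ - mu_0):
  S^{-1} · (x̄ - mu_0) = (-15.5556, 4.7778),
  (x̄ - mu_0)^T · [...] = (-4)·(-15.5556) + (2.75)·(4.7778) = 75.3611.

Step 5 — scale by n: T² = 4 · 75.3611 = 301.4444.

T² ≈ 301.4444


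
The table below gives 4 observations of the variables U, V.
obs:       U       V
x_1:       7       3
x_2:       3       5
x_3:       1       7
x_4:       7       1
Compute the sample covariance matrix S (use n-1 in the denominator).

Step 1 — column means:
  mean(U) = (7 + 3 + 1 + 7) / 4 = 18/4 = 4.5
  mean(V) = (3 + 5 + 7 + 1) / 4 = 16/4 = 4

Step 2 — sample covariance S[i,j] = (1/(n-1)) · Σ_k (x_{k,i} - mean_i) · (x_{k,j} - mean_j), with n-1 = 3.
  S[U,U] = ((2.5)·(2.5) + (-1.5)·(-1.5) + (-3.5)·(-3.5) + (2.5)·(2.5)) / 3 = 27/3 = 9
  S[U,V] = ((2.5)·(-1) + (-1.5)·(1) + (-3.5)·(3) + (2.5)·(-3)) / 3 = -22/3 = -7.3333
  S[V,V] = ((-1)·(-1) + (1)·(1) + (3)·(3) + (-3)·(-3)) / 3 = 20/3 = 6.6667

S is symmetric (S[j,i] = S[i,j]). Assembling:

S = [[9, -7.3333],
 [-7.3333, 6.6667]]


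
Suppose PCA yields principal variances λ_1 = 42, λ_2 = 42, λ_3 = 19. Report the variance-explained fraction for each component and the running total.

Step 1 — total variance = trace(Sigma) = Σ λ_i = 42 + 42 + 19 = 103.

Step 2 — fraction explained by component i = λ_i / Σ λ:
  PC1: 42/103 = 0.4078
  PC2: 42/103 = 0.4078
  PC3: 19/103 = 0.1845

Step 3 — cumulative fraction after k components = (λ_1 + ... + λ_k) / Σ λ:
  k = 1: 42/103 = 0.4078
  k = 2: (42 + 42)/103 = 84/103 = 0.8155
  k = 3: (42 + 42 + 19)/103 = 103/103 = 1

Summary (fraction, with percent):

explained: PC1 0.4078 (40.78%), PC2 0.4078 (40.78%), PC3 0.1845 (18.45%);  cumulative: 0.4078, 0.8155, 1


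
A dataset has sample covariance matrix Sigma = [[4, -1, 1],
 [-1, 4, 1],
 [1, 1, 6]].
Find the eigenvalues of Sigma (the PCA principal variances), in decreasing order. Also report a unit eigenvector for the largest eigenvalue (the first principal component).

Step 1 — characteristic polynomial p(λ) = det(λI - Sigma) = λ³ - tr·λ² + c_1·λ - det, where tr = trace, c_1 = sum of the principal 2×2 minors, det = det(Sigma):
  tr = 4 + 4 + 6 = 14,
  c_1 = (4·4 - (-1)²) + (4·6 - (1)²) + (4·6 - (1)²) = 15 + 23 + 23 = 61,
  det = 4·(4·6 - (1)²) - (-1)·((-1)·6 - (1)·(1)) + (1)·((-1)·(1) - 4·(1)) = 4·(23) - (-1)·(-7) + (1)·(-5) = 80.
  So p(λ) = λ³ - 14λ² + 61λ - 80.
Step 2 — look for an integer root (rational root theorem: any rational root is an integer divisor of 80). Testing λ = 5:
  p(5) = 125 - 350 + 305 - 80 = 0  ✓
  Dividing out (λ - 5): p(λ) = (λ - 5)(λ² - 9λ + 16).
Step 3 — remaining eigenvalues from the quadratic λ² - 9λ + 16 = 0:
  Δ = 9² - 4·16 = 81 - 64 = 17,  λ = (9 ± √17)/2 = (9 ± 4.1231)/2 ≈ 6.5616 or 2.4384.
  Sorted: λ_1 = 6.5616,  λ_2 = 5,  λ_3 = 2.4384  (check: sum = 14 = tr ✓).

Step 4 — unit eigenvector for λ_1 ≈ 6.5616: v spans the null space of (Sigma - λ_1 I), whose rows are
  r_1 = (-2.5616, -1, 1),  r_2 = (-1, -2.5616, 1),  r_3 = (1, 1, -0.5616).
  v is orthogonal to every row, so take v ∝ r_1 × r_2 = ((-1)·(1) - (1)·(-2.5616), (1)·(-1) - (-2.5616)·(1), (-2.5616)·(-2.5616) - (-1)·(-1)) ≈ (1.5616, 1.5616, 5.5616).
  Let u = (1.5616, 1.5616, 5.5616).
  ||u|| = √((1.5616)² + (1.5616)² + (5.5616)²) = √(35.8078) ≈ 5.984,  v_1 = u/||u|| ≈ (0.261, 0.261, 0.9294) (||v_1|| = 1).

λ_1 = 6.5616,  λ_2 = 5,  λ_3 = 2.4384;  v_1 ≈ (0.261, 0.261, 0.9294)


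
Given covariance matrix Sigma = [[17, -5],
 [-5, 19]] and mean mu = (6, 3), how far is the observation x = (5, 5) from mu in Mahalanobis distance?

Step 1 — centre the observation: (x - mu) = (-1, 2).

Step 2 — invert Sigma. det(Sigma) = 17·19 - (-5)² = 298.
  Sigma^{-1} = (1/det) · [[d, -b], [-b, a]] = [[0.0638, 0.0168],
 [0.0168, 0.057]].

Step 3 — form the quadratic (x - mu)^T · Sigma^{-1} · (x - mu):
  Sigma^{-1} · (x - mu) = (-0.0302, 0.0973).
  (x - mu)^T · [Sigma^{-1} · (x - mu)] = (-1)·(-0.0302) + (2)·(0.0973) = 0.2248.

Step 4 — take square root: d = √(0.2248) ≈ 0.4742.

d(x, mu) = √(0.2248) ≈ 0.4742


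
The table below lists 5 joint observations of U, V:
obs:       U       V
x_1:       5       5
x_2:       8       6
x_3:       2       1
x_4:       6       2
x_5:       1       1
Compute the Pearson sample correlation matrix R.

Step 1 — column means:
  mean(U) = (5 + 8 + 2 + 6 + 1) / 5 = 22/5 = 4.4
  mean(V) = (5 + 6 + 1 + 2 + 1) / 5 = 15/5 = 3

Step 2 — sample variances and covariances s[i,j] = (1/(n-1)) · Σ_k (x_{k,i} - mean_i) · (x_{k,j} - mean_j), with n-1 = 4:
  s[U,U] = ((0.6)·(0.6) + (3.6)·(3.6) + (-2.4)·(-2.4) + (1.6)·(1.6) + (-3.4)·(-3.4)) / 4 = 33.2/4 = 8.3
  s[U,V] = ((0.6)·(2) + (3.6)·(3) + (-2.4)·(-2) + (1.6)·(-1) + (-3.4)·(-2)) / 4 = 22/4 = 5.5
  s[V,V] = ((2)·(2) + (3)·(3) + (-2)·(-2) + (-1)·(-1) + (-2)·(-2)) / 4 = 22/4 = 5.5
  Sample standard deviations s_i = √(s[i,i]):
  s(U) = √(8.3) = 2.881
  s(V) = √(5.5) = 2.3452

Step 3 — r_{ij} = s_{ij} / (s_i · s_j):
  r[U,U] = 1 (diagonal).
  r[U,V] = 5.5 / (2.881 · 2.3452) = 5.5 / 6.7565 = 0.814
  r[V,V] = 1 (diagonal).

R is symmetric with unit diagonal. Assembling:

R = [[1, 0.814],
 [0.814, 1]]


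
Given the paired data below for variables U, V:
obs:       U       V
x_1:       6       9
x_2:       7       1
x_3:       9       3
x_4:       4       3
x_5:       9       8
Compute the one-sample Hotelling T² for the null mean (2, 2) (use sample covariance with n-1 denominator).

Step 1 — sample mean vector:
  mean(U) = (6 + 7 + 9 + 4 + 9) / 5 = 35/5 = 7
  mean(V) = (9 + 1 + 3 + 3 + 8) / 5 = 24/5 = 4.8
  x̄ = (7, 4.8),  deviation x̄ - mu_0 = (7, 4.8) - (2, 2) = (5, 2.8).

Step 2 — sample covariance matrix, S[i,j] = (1/(n-1)) · Σ_k (x_{k,i} - mean_i) · (x_{k,j} - mean_j), divisor n-1 = 4:
  S[U,U] = ((-1)·(-1) + (0)·(0) + (2)·(2) + (-3)·(-3) + (2)·(2)) / 4 = 18/4 = 4.5
  S[U,V] = ((-1)·(4.2) + (0)·(-3.8) + (2)·(-1.8) + (-3)·(-1.8) + (2)·(3.2)) / 4 = 4/4 = 1
  S[V,V] = ((4.2)·(4.2) + (-3.8)·(-3.8) + (-1.8)·(-1.8) + (-1.8)·(-1.8) + (3.2)·(3.2)) / 4 = 48.8/4 = 12.2
  S = [[4.5, 1],
 [1, 12.2]].

Step 3 — invert S. det(S) = 4.5·12.2 - (1)² = 53.9.
  S^{-1} = (1/det) · [[d, -b], [-b, a]] = [[0.2263, -0.0186],
 [-0.0186, 0.0835]].

Step 4 — quadratic form (x̄ - mu_0)^T · S^{-1} · (x̄ - mu_0):
  S^{-1} · (x̄ - mu_0) = (1.0798, 0.141),
  (x̄ - mu_0)^T · [...] = (5)·(1.0798) + (2.8)·(0.141) = 5.7937.

Step 5 — scale by n: T² = 5 · 5.7937 = 28.9685.

T² ≈ 28.9685


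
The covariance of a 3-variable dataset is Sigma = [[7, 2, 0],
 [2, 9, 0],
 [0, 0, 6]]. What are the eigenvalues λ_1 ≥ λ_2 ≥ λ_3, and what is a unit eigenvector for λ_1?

Step 1 — characteristic polynomial p(λ) = det(λI - Sigma) = λ³ - tr·λ² + c_1·λ - det, where tr = trace, c_1 = sum of the principal 2×2 minors, det = det(Sigma):
  tr = 7 + 9 + 6 = 22,
  c_1 = (7·9 - (2)²) + (7·6 - (0)²) + (9·6 - (0)²) = 59 + 42 + 54 = 155,
  det = 7·(9·6 - (0)²) - (2)·((2)·6 - (0)·(0)) + (0)·((2)·(0) - 9·(0)) = 7·(54) - (2)·(12) + (0)·(0) = 354.
  So p(λ) = λ³ - 22λ² + 155λ - 354.
Step 2 — look for an integer root (rational root theorem: any rational root is an integer divisor of 354). Testing λ = 6:
  p(6) = 216 - 792 + 930 - 354 = 0  ✓
  Dividing out (λ - 6): p(λ) = (λ - 6)(λ² - 16λ + 59).
Step 3 — remaining eigenvalues from the quadratic λ² - 16λ + 59 = 0:
  Δ = 16² - 4·59 = 256 - 236 = 20,  λ = (16 ± √20)/2 = (16 ± 4.4721)/2 ≈ 10.2361 or 5.7639.
  Sorted: λ_1 = 10.2361,  λ_2 = 6,  λ_3 = 5.7639  (check: sum = 22 = tr ✓).

Step 4 — unit eigenvector for λ_1 ≈ 10.2361: v spans the null space of (Sigma - λ_1 I), whose rows are
  r_1 = (-3.2361, 2, 0),  r_2 = (2, -1.2361, 0),  r_3 = (0, 0, -4.2361).
  v is orthogonal to every row, so take v ∝ r_1 × r_3 = ((2)·(-4.2361) - (0)·(0), (0)·(0) - (-3.2361)·(-4.2361), (-3.2361)·(0) - (2)·(0)) ≈ (-8.4721, -13.7082, 0).
  Rescale (multiply by -1 so the first nonzero entry is positive): u = (8.4721, 13.7082, 0).
  ||u|| = √((8.4721)² + (13.7082)² + (0)²) = √(259.6919) ≈ 16.115,  v_1 = u/||u|| ≈ (0.5257, 0.8507, 0) (||v_1|| = 1).

λ_1 = 10.2361,  λ_2 = 6,  λ_3 = 5.7639;  v_1 ≈ (0.5257, 0.8507, 0)


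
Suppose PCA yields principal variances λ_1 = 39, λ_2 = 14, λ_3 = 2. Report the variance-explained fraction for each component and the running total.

Step 1 — total variance = trace(Sigma) = Σ λ_i = 39 + 14 + 2 = 55.

Step 2 — fraction explained by component i = λ_i / Σ λ:
  PC1: 39/55 = 0.7091
  PC2: 14/55 = 0.2545
  PC3: 2/55 = 0.0364

Step 3 — cumulative fraction after k components = (λ_1 + ... + λ_k) / Σ λ:
  k = 1: 39/55 = 0.7091
  k = 2: (39 + 14)/55 = 53/55 = 0.9636
  k = 3: (39 + 14 + 2)/55 = 55/55 = 1

Summary (fraction, with percent):

explained: PC1 0.7091 (70.91%), PC2 0.2545 (25.45%), PC3 0.0364 (3.64%);  cumulative: 0.7091, 0.9636, 1


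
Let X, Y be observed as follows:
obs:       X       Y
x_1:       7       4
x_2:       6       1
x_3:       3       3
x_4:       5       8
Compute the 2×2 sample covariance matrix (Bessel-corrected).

Step 1 — column means:
  mean(X) = (7 + 6 + 3 + 5) / 4 = 21/4 = 5.25
  mean(Y) = (4 + 1 + 3 + 8) / 4 = 16/4 = 4

Step 2 — sample covariance S[i,j] = (1/(n-1)) · Σ_k (x_{k,i} - mean_i) · (x_{k,j} - mean_j), with n-1 = 3.
  S[X,X] = ((1.75)·(1.75) + (0.75)·(0.75) + (-2.25)·(-2.25) + (-0.25)·(-0.25)) / 3 = 8.75/3 = 2.9167
  S[X,Y] = ((1.75)·(0) + (0.75)·(-3) + (-2.25)·(-1) + (-0.25)·(4)) / 3 = -1/3 = -0.3333
  S[Y,Y] = ((0)·(0) + (-3)·(-3) + (-1)·(-1) + (4)·(4)) / 3 = 26/3 = 8.6667

S is symmetric (S[j,i] = S[i,j]). Assembling:

S = [[2.9167, -0.3333],
 [-0.3333, 8.6667]]


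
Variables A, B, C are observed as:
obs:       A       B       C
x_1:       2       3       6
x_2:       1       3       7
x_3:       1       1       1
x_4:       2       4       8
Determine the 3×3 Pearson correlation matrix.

Step 1 — column means:
  mean(A) = (2 + 1 + 1 + 2) / 4 = 6/4 = 1.5
  mean(B) = (3 + 3 + 1 + 4) / 4 = 11/4 = 2.75
  mean(C) = (6 + 7 + 1 + 8) / 4 = 22/4 = 5.5

Step 2 — sample variances and covariances s[i,j] = (1/(n-1)) · Σ_k (x_{k,i} - mean_i) · (x_{k,j} - mean_j), with n-1 = 3:
  s[A,A] = ((0.5)·(0.5) + (-0.5)·(-0.5) + (-0.5)·(-0.5) + (0.5)·(0.5)) / 3 = 1/3 = 0.3333
  s[A,B] = ((0.5)·(0.25) + (-0.5)·(0.25) + (-0.5)·(-1.75) + (0.5)·(1.25)) / 3 = 1.5/3 = 0.5
  s[A,C] = ((0.5)·(0.5) + (-0.5)·(1.5) + (-0.5)·(-4.5) + (0.5)·(2.5)) / 3 = 3/3 = 1
  s[B,B] = ((0.25)·(0.25) + (0.25)·(0.25) + (-1.75)·(-1.75) + (1.25)·(1.25)) / 3 = 4.75/3 = 1.5833
  s[B,C] = ((0.25)·(0.5) + (0.25)·(1.5) + (-1.75)·(-4.5) + (1.25)·(2.5)) / 3 = 11.5/3 = 3.8333
  s[C,C] = ((0.5)·(0.5) + (1.5)·(1.5) + (-4.5)·(-4.5) + (2.5)·(2.5)) / 3 = 29/3 = 9.6667
  Sample standard deviations s_i = √(s[i,i]):
  s(A) = √(0.3333) = 0.5774
  s(B) = √(1.5833) = 1.2583
  s(C) = √(9.6667) = 3.1091

Step 3 — r_{ij} = s_{ij} / (s_i · s_j):
  r[A,A] = 1 (diagonal).
  r[A,B] = 0.5 / (0.5774 · 1.2583) = 0.5 / 0.7265 = 0.6882
  r[A,C] = 1 / (0.5774 · 3.1091) = 1 / 1.7951 = 0.5571
  r[B,B] = 1 (diagonal).
  r[B,C] = 3.8333 / (1.2583 · 3.1091) = 3.8333 / 3.9122 = 0.9798
  r[C,C] = 1 (diagonal).

R is symmetric with unit diagonal. Assembling:

R = [[1, 0.6882, 0.5571],
 [0.6882, 1, 0.9798],
 [0.5571, 0.9798, 1]]


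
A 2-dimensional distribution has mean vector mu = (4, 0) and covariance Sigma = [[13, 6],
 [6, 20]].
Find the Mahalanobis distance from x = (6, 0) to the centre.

Step 1 — centre the observation: (x - mu) = (2, 0).

Step 2 — invert Sigma. det(Sigma) = 13·20 - (6)² = 224.
  Sigma^{-1} = (1/det) · [[d, -b], [-b, a]] = [[0.0893, -0.0268],
 [-0.0268, 0.058]].

Step 3 — form the quadratic (x - mu)^T · Sigma^{-1} · (x - mu):
  Sigma^{-1} · (x - mu) = (0.1786, -0.0536).
  (x - mu)^T · [Sigma^{-1} · (x - mu)] = (2)·(0.1786) + (0)·(-0.0536) = 0.3571.

Step 4 — take square root: d = √(0.3571) ≈ 0.5976.

d(x, mu) = √(0.3571) ≈ 0.5976


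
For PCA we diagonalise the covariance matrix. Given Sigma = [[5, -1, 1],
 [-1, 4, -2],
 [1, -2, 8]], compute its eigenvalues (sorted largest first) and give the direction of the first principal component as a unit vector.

Step 1 — characteristic polynomial p(λ) = det(λI - Sigma) = λ³ - tr·λ² + c_1·λ - det, where tr = trace, c_1 = sum of the principal 2×2 minors, det = det(Sigma):
  tr = 5 + 4 + 8 = 17,
  c_1 = (5·4 - (-1)²) + (5·8 - (1)²) + (4·8 - (-2)²) = 19 + 39 + 28 = 86,
  det = 5·(4·8 - (-2)²) - (-1)·((-1)·8 - (-2)·(1)) + (1)·((-1)·(-2) - 4·(1)) = 5·(28) - (-1)·(-6) + (1)·(-2) = 132.
  So p(λ) = λ³ - 17λ² + 86λ - 132.
Step 2 — look for an integer root (rational root theorem: any rational root is an integer divisor of 132). Testing λ = 3:
  p(3) = 27 - 153 + 258 - 132 = 0  ✓
  Dividing out (λ - 3): p(λ) = (λ - 3)(λ² - 14λ + 44).
Step 3 — remaining eigenvalues from the quadratic λ² - 14λ + 44 = 0:
  Δ = 14² - 4·44 = 196 - 176 = 20,  λ = (14 ± √20)/2 = (14 ± 4.4721)/2 ≈ 9.2361 or 4.7639.
  Sorted: λ_1 = 9.2361,  λ_2 = 4.7639,  λ_3 = 3  (check: sum = 17 = tr ✓).

Step 4 — unit eigenvector for λ_1 ≈ 9.2361: v spans the null space of (Sigma - λ_1 I), whose rows are
  r_1 = (-4.2361, -1, 1),  r_2 = (-1, -5.2361, -2),  r_3 = (1, -2, -1.2361).
  v is orthogonal to every row, so take v ∝ r_1 × r_2 = ((-1)·(-2) - (1)·(-5.2361), (1)·(-1) - (-4.2361)·(-2), (-4.2361)·(-5.2361) - (-1)·(-1)) ≈ (7.2361, -9.4721, 21.1803).
  Let u = (7.2361, -9.4721, 21.1803).
  ||u|| = √((7.2361)² + (-9.4721)² + (21.1803)²) = √(590.6888) ≈ 24.3041,  v_1 = u/||u|| ≈ (0.2977, -0.3897, 0.8715) (||v_1|| = 1).

λ_1 = 9.2361,  λ_2 = 4.7639,  λ_3 = 3;  v_1 ≈ (0.2977, -0.3897, 0.8715)


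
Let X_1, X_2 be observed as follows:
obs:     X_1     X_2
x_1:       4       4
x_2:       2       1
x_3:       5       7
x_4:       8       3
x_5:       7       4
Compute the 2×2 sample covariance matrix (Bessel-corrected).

Step 1 — column means:
  mean(X_1) = (4 + 2 + 5 + 8 + 7) / 5 = 26/5 = 5.2
  mean(X_2) = (4 + 1 + 7 + 3 + 4) / 5 = 19/5 = 3.8

Step 2 — sample covariance S[i,j] = (1/(n-1)) · Σ_k (x_{k,i} - mean_i) · (x_{k,j} - mean_j), with n-1 = 4.
  S[X_1,X_1] = ((-1.2)·(-1.2) + (-3.2)·(-3.2) + (-0.2)·(-0.2) + (2.8)·(2.8) + (1.8)·(1.8)) / 4 = 22.8/4 = 5.7
  S[X_1,X_2] = ((-1.2)·(0.2) + (-3.2)·(-2.8) + (-0.2)·(3.2) + (2.8)·(-0.8) + (1.8)·(0.2)) / 4 = 6.2/4 = 1.55
  S[X_2,X_2] = ((0.2)·(0.2) + (-2.8)·(-2.8) + (3.2)·(3.2) + (-0.8)·(-0.8) + (0.2)·(0.2)) / 4 = 18.8/4 = 4.7

S is symmetric (S[j,i] = S[i,j]). Assembling:

S = [[5.7, 1.55],
 [1.55, 4.7]]


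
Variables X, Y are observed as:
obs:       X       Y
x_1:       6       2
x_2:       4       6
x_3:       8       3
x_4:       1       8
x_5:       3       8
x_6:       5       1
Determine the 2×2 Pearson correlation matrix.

Step 1 — column means:
  mean(X) = (6 + 4 + 8 + 1 + 3 + 5) / 6 = 27/6 = 4.5
  mean(Y) = (2 + 6 + 3 + 8 + 8 + 1) / 6 = 28/6 = 4.6667

Step 2 — sample variances and covariances s[i,j] = (1/(n-1)) · Σ_k (x_{k,i} - mean_i) · (x_{k,j} - mean_j), with n-1 = 5:
  s[X,X] = ((1.5)·(1.5) + (-0.5)·(-0.5) + (3.5)·(3.5) + (-3.5)·(-3.5) + (-1.5)·(-1.5) + (0.5)·(0.5)) / 5 = 29.5/5 = 5.9
  s[X,Y] = ((1.5)·(-2.6667) + (-0.5)·(1.3333) + (3.5)·(-1.6667) + (-3.5)·(3.3333) + (-1.5)·(3.3333) + (0.5)·(-3.6667)) / 5 = -29/5 = -5.8
  s[Y,Y] = ((-2.6667)·(-2.6667) + (1.3333)·(1.3333) + (-1.6667)·(-1.6667) + (3.3333)·(3.3333) + (3.3333)·(3.3333) + (-3.6667)·(-3.6667)) / 5 = 47.3333/5 = 9.4667
  Sample standard deviations s_i = √(s[i,i]):
  s(X) = √(5.9) = 2.429
  s(Y) = √(9.4667) = 3.0768

Step 3 — r_{ij} = s_{ij} / (s_i · s_j):
  r[X,X] = 1 (diagonal).
  r[X,Y] = -5.8 / (2.429 · 3.0768) = -5.8 / 7.4735 = -0.7761
  r[Y,Y] = 1 (diagonal).

R is symmetric with unit diagonal. Assembling:

R = [[1, -0.7761],
 [-0.7761, 1]]


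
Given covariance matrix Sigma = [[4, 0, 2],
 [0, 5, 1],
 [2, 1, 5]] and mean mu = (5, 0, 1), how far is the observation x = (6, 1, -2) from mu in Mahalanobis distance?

Step 1 — centre the observation: (x - mu) = (1, 1, -3).

Step 2 — invert Sigma (cofactor / det for 3×3, or solve directly):
  Sigma^{-1} = [[0.3158, 0.0263, -0.1316],
 [0.0263, 0.2105, -0.0526],
 [-0.1316, -0.0526, 0.2632]].

Step 3 — form the quadratic (x - mu)^T · Sigma^{-1} · (x - mu):
  Sigma^{-1} · (x - mu) = (0.7368, 0.3947, -0.9737).
  (x - mu)^T · [Sigma^{-1} · (x - mu)] = (1)·(0.7368) + (1)·(0.3947) + (-3)·(-0.9737) = 4.0526.

Step 4 — take square root: d = √(4.0526) ≈ 2.0131.

d(x, mu) = √(4.0526) ≈ 2.0131


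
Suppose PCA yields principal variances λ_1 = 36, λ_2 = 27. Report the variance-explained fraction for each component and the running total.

Step 1 — total variance = trace(Sigma) = Σ λ_i = 36 + 27 = 63.

Step 2 — fraction explained by component i = λ_i / Σ λ:
  PC1: 36/63 = 0.5714
  PC2: 27/63 = 0.4286

Step 3 — cumulative fraction after k components = (λ_1 + ... + λ_k) / Σ λ:
  k = 1: 36/63 = 0.5714
  k = 2: (36 + 27)/63 = 63/63 = 1

Summary (fraction, with percent):

explained: PC1 0.5714 (57.14%), PC2 0.4286 (42.86%);  cumulative: 0.5714, 1


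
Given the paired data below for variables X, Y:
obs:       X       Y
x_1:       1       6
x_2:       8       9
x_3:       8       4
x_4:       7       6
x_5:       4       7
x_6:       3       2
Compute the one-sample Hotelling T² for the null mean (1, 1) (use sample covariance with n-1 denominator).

Step 1 — sample mean vector:
  mean(X) = (1 + 8 + 8 + 7 + 4 + 3) / 6 = 31/6 = 5.1667
  mean(Y) = (6 + 9 + 4 + 6 + 7 + 2) / 6 = 34/6 = 5.6667
  x̄ = (5.1667, 5.6667),  deviation x̄ - mu_0 = (5.1667, 5.6667) - (1, 1) = (4.1667, 4.6667).

Step 2 — sample covariance matrix, S[i,j] = (1/(n-1)) · Σ_k (x_{k,i} - mean_i) · (x_{k,j} - mean_j), divisor n-1 = 5:
  S[X,X] = ((-4.1667)·(-4.1667) + (2.8333)·(2.8333) + (2.8333)·(2.8333) + (1.8333)·(1.8333) + (-1.1667)·(-1.1667) + (-2.1667)·(-2.1667)) / 5 = 42.8333/5 = 8.5667
  S[X,Y] = ((-4.1667)·(0.3333) + (2.8333)·(3.3333) + (2.8333)·(-1.6667) + (1.8333)·(0.3333) + (-1.1667)·(1.3333) + (-2.1667)·(-3.6667)) / 5 = 10.3333/5 = 2.0667
  S[Y,Y] = ((0.3333)·(0.3333) + (3.3333)·(3.3333) + (-1.6667)·(-1.6667) + (0.3333)·(0.3333) + (1.3333)·(1.3333) + (-3.6667)·(-3.6667)) / 5 = 29.3333/5 = 5.8667
  S = [[8.5667, 2.0667],
 [2.0667, 5.8667]].

Step 3 — invert S. det(S) = 8.5667·5.8667 - (2.0667)² = 45.9867.
  S^{-1} = (1/det) · [[d, -b], [-b, a]] = [[0.1276, -0.0449],
 [-0.0449, 0.1863]].

Step 4 — quadratic form (x̄ - mu_0)^T · S^{-1} · (x̄ - mu_0):
  S^{-1} · (x̄ - mu_0) = (0.3218, 0.6821),
  (x̄ - mu_0)^T · [...] = (4.1667)·(0.3218) + (4.6667)·(0.6821) = 4.524.

Step 5 — scale by n: T² = 6 · 4.524 = 27.1441.

T² ≈ 27.1441


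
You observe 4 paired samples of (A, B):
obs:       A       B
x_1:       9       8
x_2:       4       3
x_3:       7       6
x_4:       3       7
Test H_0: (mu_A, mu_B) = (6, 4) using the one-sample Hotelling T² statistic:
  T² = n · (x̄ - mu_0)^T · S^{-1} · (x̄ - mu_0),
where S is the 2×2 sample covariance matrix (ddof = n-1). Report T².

Step 1 — sample mean vector:
  mean(A) = (9 + 4 + 7 + 3) / 4 = 23/4 = 5.75
  mean(B) = (8 + 3 + 6 + 7) / 4 = 24/4 = 6
  x̄ = (5.75, 6),  deviation x̄ - mu_0 = (5.75, 6) - (6, 4) = (-0.25, 2).

Step 2 — sample covariance matrix, S[i,j] = (1/(n-1)) · Σ_k (x_{k,i} - mean_i) · (x_{k,j} - mean_j), divisor n-1 = 3:
  S[A,A] = ((3.25)·(3.25) + (-1.75)·(-1.75) + (1.25)·(1.25) + (-2.75)·(-2.75)) / 3 = 22.75/3 = 7.5833
  S[A,B] = ((3.25)·(2) + (-1.75)·(-3) + (1.25)·(0) + (-2.75)·(1)) / 3 = 9/3 = 3
  S[B,B] = ((2)·(2) + (-3)·(-3) + (0)·(0) + (1)·(1)) / 3 = 14/3 = 4.6667
  S = [[7.5833, 3],
 [3, 4.6667]].

Step 3 — invert S. det(S) = 7.5833·4.6667 - (3)² = 26.3889.
  S^{-1} = (1/det) · [[d, -b], [-b, a]] = [[0.1768, -0.1137],
 [-0.1137, 0.2874]].

Step 4 — quadratic form (x̄ - mu_0)^T · S^{-1} · (x̄ - mu_0):
  S^{-1} · (x̄ - mu_0) = (-0.2716, 0.6032),
  (x̄ - mu_0)^T · [...] = (-0.25)·(-0.2716) + (2)·(0.6032) = 1.2742.

Step 5 — scale by n: T² = 4 · 1.2742 = 5.0968.

T² ≈ 5.0968


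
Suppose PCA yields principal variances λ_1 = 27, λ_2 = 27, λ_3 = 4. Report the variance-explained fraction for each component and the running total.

Step 1 — total variance = trace(Sigma) = Σ λ_i = 27 + 27 + 4 = 58.

Step 2 — fraction explained by component i = λ_i / Σ λ:
  PC1: 27/58 = 0.4655
  PC2: 27/58 = 0.4655
  PC3: 4/58 = 0.069

Step 3 — cumulative fraction after k components = (λ_1 + ... + λ_k) / Σ λ:
  k = 1: 27/58 = 0.4655
  k = 2: (27 + 27)/58 = 54/58 = 0.931
  k = 3: (27 + 27 + 4)/58 = 58/58 = 1

Summary (fraction, with percent):

explained: PC1 0.4655 (46.55%), PC2 0.4655 (46.55%), PC3 0.069 (6.9%);  cumulative: 0.4655, 0.931, 1


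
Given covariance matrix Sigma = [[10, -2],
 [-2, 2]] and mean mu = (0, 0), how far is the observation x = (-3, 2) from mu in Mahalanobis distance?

Step 1 — centre the observation: (x - mu) = (-3, 2).

Step 2 — invert Sigma. det(Sigma) = 10·2 - (-2)² = 16.
  Sigma^{-1} = (1/det) · [[d, -b], [-b, a]] = [[0.125, 0.125],
 [0.125, 0.625]].

Step 3 — form the quadratic (x - mu)^T · Sigma^{-1} · (x - mu):
  Sigma^{-1} · (x - mu) = (-0.125, 0.875).
  (x - mu)^T · [Sigma^{-1} · (x - mu)] = (-3)·(-0.125) + (2)·(0.875) = 2.125.

Step 4 — take square root: d = √(2.125) ≈ 1.4577.

d(x, mu) = √(2.125) ≈ 1.4577


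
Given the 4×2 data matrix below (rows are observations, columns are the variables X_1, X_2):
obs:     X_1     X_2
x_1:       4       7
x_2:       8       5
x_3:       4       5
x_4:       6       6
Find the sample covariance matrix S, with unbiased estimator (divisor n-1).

Step 1 — column means:
  mean(X_1) = (4 + 8 + 4 + 6) / 4 = 22/4 = 5.5
  mean(X_2) = (7 + 5 + 5 + 6) / 4 = 23/4 = 5.75

Step 2 — sample covariance S[i,j] = (1/(n-1)) · Σ_k (x_{k,i} - mean_i) · (x_{k,j} - mean_j), with n-1 = 3.
  S[X_1,X_1] = ((-1.5)·(-1.5) + (2.5)·(2.5) + (-1.5)·(-1.5) + (0.5)·(0.5)) / 3 = 11/3 = 3.6667
  S[X_1,X_2] = ((-1.5)·(1.25) + (2.5)·(-0.75) + (-1.5)·(-0.75) + (0.5)·(0.25)) / 3 = -2.5/3 = -0.8333
  S[X_2,X_2] = ((1.25)·(1.25) + (-0.75)·(-0.75) + (-0.75)·(-0.75) + (0.25)·(0.25)) / 3 = 2.75/3 = 0.9167

S is symmetric (S[j,i] = S[i,j]). Assembling:

S = [[3.6667, -0.8333],
 [-0.8333, 0.9167]]


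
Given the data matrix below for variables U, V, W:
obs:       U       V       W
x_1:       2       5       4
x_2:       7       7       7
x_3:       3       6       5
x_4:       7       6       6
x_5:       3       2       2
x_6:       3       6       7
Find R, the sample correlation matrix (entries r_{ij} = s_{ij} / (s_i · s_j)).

Step 1 — column means:
  mean(U) = (2 + 7 + 3 + 7 + 3 + 3) / 6 = 25/6 = 4.1667
  mean(V) = (5 + 7 + 6 + 6 + 2 + 6) / 6 = 32/6 = 5.3333
  mean(W) = (4 + 7 + 5 + 6 + 2 + 7) / 6 = 31/6 = 5.1667

Step 2 — sample variances and covariances s[i,j] = (1/(n-1)) · Σ_k (x_{k,i} - mean_i) · (x_{k,j} - mean_j), with n-1 = 5:
  s[U,U] = ((-2.1667)·(-2.1667) + (2.8333)·(2.8333) + (-1.1667)·(-1.1667) + (2.8333)·(2.8333) + (-1.1667)·(-1.1667) + (-1.1667)·(-1.1667)) / 5 = 24.8333/5 = 4.9667
  s[U,V] = ((-2.1667)·(-0.3333) + (2.8333)·(1.6667) + (-1.1667)·(0.6667) + (2.8333)·(0.6667) + (-1.1667)·(-3.3333) + (-1.1667)·(0.6667)) / 5 = 9.6667/5 = 1.9333
  s[U,W] = ((-2.1667)·(-1.1667) + (2.8333)·(1.8333) + (-1.1667)·(-0.1667) + (2.8333)·(0.8333) + (-1.1667)·(-3.1667) + (-1.1667)·(1.8333)) / 5 = 11.8333/5 = 2.3667
  s[V,V] = ((-0.3333)·(-0.3333) + (1.6667)·(1.6667) + (0.6667)·(0.6667) + (0.6667)·(0.6667) + (-3.3333)·(-3.3333) + (0.6667)·(0.6667)) / 5 = 15.3333/5 = 3.0667
  s[V,W] = ((-0.3333)·(-1.1667) + (1.6667)·(1.8333) + (0.6667)·(-0.1667) + (0.6667)·(0.8333) + (-3.3333)·(-3.1667) + (0.6667)·(1.8333)) / 5 = 15.6667/5 = 3.1333
  s[W,W] = ((-1.1667)·(-1.1667) + (1.8333)·(1.8333) + (-0.1667)·(-0.1667) + (0.8333)·(0.8333) + (-3.1667)·(-3.1667) + (1.8333)·(1.8333)) / 5 = 18.8333/5 = 3.7667
  Sample standard deviations s_i = √(s[i,i]):
  s(U) = √(4.9667) = 2.2286
  s(V) = √(3.0667) = 1.7512
  s(W) = √(3.7667) = 1.9408

Step 3 — r_{ij} = s_{ij} / (s_i · s_j):
  r[U,U] = 1 (diagonal).
  r[U,V] = 1.9333 / (2.2286 · 1.7512) = 1.9333 / 3.9027 = 0.4954
  r[U,W] = 2.3667 / (2.2286 · 1.9408) = 2.3667 / 4.3252 = 0.5472
  r[V,V] = 1 (diagonal).
  r[V,W] = 3.1333 / (1.7512 · 1.9408) = 3.1333 / 3.3987 = 0.9219
  r[W,W] = 1 (diagonal).

R is symmetric with unit diagonal. Assembling:

R = [[1, 0.4954, 0.5472],
 [0.4954, 1, 0.9219],
 [0.5472, 0.9219, 1]]


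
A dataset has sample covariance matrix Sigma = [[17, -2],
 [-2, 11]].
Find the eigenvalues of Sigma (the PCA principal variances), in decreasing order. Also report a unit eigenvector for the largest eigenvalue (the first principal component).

Step 1 — characteristic polynomial of 2×2 Sigma:
  det(Sigma - λI) = λ² - trace · λ + det = 0.
  trace = 17 + 11 = 28, det = 17·11 - (-2)² = 183.
Step 2 — discriminant:
  Δ = trace² - 4·det = 784 - 732 = 52.
Step 3 — eigenvalues:
  λ = (trace ± √Δ)/2 = (28 ± 7.2111)/2,
  λ_1 = 17.6056,  λ_2 = 10.3944.

Step 4 — unit eigenvector for λ_1: solve (Sigma - λ_1 I)v = 0. First row:
  (17 - 17.6056)·v_x + (-2)·v_y = 0, i.e. (-0.6056)·v_x + (-2)·v_y = 0,
  so v ∝ (b, λ_1 - a) = (-2, 0.6056); multiply by -1 so the first entry is positive: u = (2, -0.6056).
  ||u|| = √((2)² + (-0.6056)²) = √(4.3667) ≈ 2.0897,
  v_1 = u/||u|| ≈ (0.9571, -0.2898) (||v_1|| = 1).

λ_1 = 17.6056,  λ_2 = 10.3944;  v_1 ≈ (0.9571, -0.2898)


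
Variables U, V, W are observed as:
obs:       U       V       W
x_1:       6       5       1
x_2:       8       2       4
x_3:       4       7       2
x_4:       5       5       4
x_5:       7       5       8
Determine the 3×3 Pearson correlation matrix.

Step 1 — column means:
  mean(U) = (6 + 8 + 4 + 5 + 7) / 5 = 30/5 = 6
  mean(V) = (5 + 2 + 7 + 5 + 5) / 5 = 24/5 = 4.8
  mean(W) = (1 + 4 + 2 + 4 + 8) / 5 = 19/5 = 3.8

Step 2 — sample variances and covariances s[i,j] = (1/(n-1)) · Σ_k (x_{k,i} - mean_i) · (x_{k,j} - mean_j), with n-1 = 4:
  s[U,U] = ((0)·(0) + (2)·(2) + (-2)·(-2) + (-1)·(-1) + (1)·(1)) / 4 = 10/4 = 2.5
  s[U,V] = ((0)·(0.2) + (2)·(-2.8) + (-2)·(2.2) + (-1)·(0.2) + (1)·(0.2)) / 4 = -10/4 = -2.5
  s[U,W] = ((0)·(-2.8) + (2)·(0.2) + (-2)·(-1.8) + (-1)·(0.2) + (1)·(4.2)) / 4 = 8/4 = 2
  s[V,V] = ((0.2)·(0.2) + (-2.8)·(-2.8) + (2.2)·(2.2) + (0.2)·(0.2) + (0.2)·(0.2)) / 4 = 12.8/4 = 3.2
  s[V,W] = ((0.2)·(-2.8) + (-2.8)·(0.2) + (2.2)·(-1.8) + (0.2)·(0.2) + (0.2)·(4.2)) / 4 = -4.2/4 = -1.05
  s[W,W] = ((-2.8)·(-2.8) + (0.2)·(0.2) + (-1.8)·(-1.8) + (0.2)·(0.2) + (4.2)·(4.2)) / 4 = 28.8/4 = 7.2
  Sample standard deviations s_i = √(s[i,i]):
  s(U) = √(2.5) = 1.5811
  s(V) = √(3.2) = 1.7889
  s(W) = √(7.2) = 2.6833

Step 3 — r_{ij} = s_{ij} / (s_i · s_j):
  r[U,U] = 1 (diagonal).
  r[U,V] = -2.5 / (1.5811 · 1.7889) = -2.5 / 2.8284 = -0.8839
  r[U,W] = 2 / (1.5811 · 2.6833) = 2 / 4.2426 = 0.4714
  r[V,V] = 1 (diagonal).
  r[V,W] = -1.05 / (1.7889 · 2.6833) = -1.05 / 4.8 = -0.2187
  r[W,W] = 1 (diagonal).

R is symmetric with unit diagonal. Assembling:

R = [[1, -0.8839, 0.4714],
 [-0.8839, 1, -0.2187],
 [0.4714, -0.2187, 1]]


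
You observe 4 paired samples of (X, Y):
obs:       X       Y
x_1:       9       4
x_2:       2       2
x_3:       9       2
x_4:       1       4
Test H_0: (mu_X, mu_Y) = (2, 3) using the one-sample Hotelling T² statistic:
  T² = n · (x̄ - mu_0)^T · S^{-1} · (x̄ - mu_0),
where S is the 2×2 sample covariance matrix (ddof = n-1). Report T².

Step 1 — sample mean vector:
  mean(X) = (9 + 2 + 9 + 1) / 4 = 21/4 = 5.25
  mean(Y) = (4 + 2 + 2 + 4) / 4 = 12/4 = 3
  x̄ = (5.25, 3),  deviation x̄ - mu_0 = (5.25, 3) - (2, 3) = (3.25, 0).

Step 2 — sample covariance matrix, S[i,j] = (1/(n-1)) · Σ_k (x_{k,i} - mean_i) · (x_{k,j} - mean_j), divisor n-1 = 3:
  S[X,X] = ((3.75)·(3.75) + (-3.25)·(-3.25) + (3.75)·(3.75) + (-4.25)·(-4.25)) / 3 = 56.75/3 = 18.9167
  S[X,Y] = ((3.75)·(1) + (-3.25)·(-1) + (3.75)·(-1) + (-4.25)·(1)) / 3 = -1/3 = -0.3333
  S[Y,Y] = ((1)·(1) + (-1)·(-1) + (-1)·(-1) + (1)·(1)) / 3 = 4/3 = 1.3333
  S = [[18.9167, -0.3333],
 [-0.3333, 1.3333]].

Step 3 — invert S. det(S) = 18.9167·1.3333 - (-0.3333)² = 25.1111.
  S^{-1} = (1/det) · [[d, -b], [-b, a]] = [[0.0531, 0.0133],
 [0.0133, 0.7533]].

Step 4 — quadratic form (x̄ - mu_0)^T · S^{-1} · (x̄ - mu_0):
  S^{-1} · (x̄ - mu_0) = (0.1726, 0.0431),
  (x̄ - mu_0)^T · [...] = (3.25)·(0.1726) + (0)·(0.0431) = 0.5608.

Step 5 — scale by n: T² = 4 · 0.5608 = 2.2434.

T² ≈ 2.2434


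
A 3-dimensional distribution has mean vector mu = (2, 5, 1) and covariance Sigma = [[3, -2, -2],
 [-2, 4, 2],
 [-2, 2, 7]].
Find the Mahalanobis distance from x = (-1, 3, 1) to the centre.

Step 1 — centre the observation: (x - mu) = (-3, -2, 0).

Step 2 — invert Sigma (cofactor / det for 3×3, or solve directly):
  Sigma^{-1} = [[0.5455, 0.2273, 0.0909],
 [0.2273, 0.3864, -0.0455],
 [0.0909, -0.0455, 0.1818]].

Step 3 — form the quadratic (x - mu)^T · Sigma^{-1} · (x - mu):
  Sigma^{-1} · (x - mu) = (-2.0909, -1.4545, -0.1818).
  (x - mu)^T · [Sigma^{-1} · (x - mu)] = (-3)·(-2.0909) + (-2)·(-1.4545) + (0)·(-0.1818) = 9.1818.

Step 4 — take square root: d = √(9.1818) ≈ 3.0302.

d(x, mu) = √(9.1818) ≈ 3.0302


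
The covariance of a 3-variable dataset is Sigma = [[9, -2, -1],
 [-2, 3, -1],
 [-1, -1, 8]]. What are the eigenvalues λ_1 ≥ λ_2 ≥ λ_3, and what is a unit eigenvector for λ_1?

Step 1 — characteristic polynomial p(λ) = det(λI - Sigma) = λ³ - tr·λ² + c_1·λ - det, where tr = trace, c_1 = sum of the principal 2×2 minors, det = det(Sigma):
  tr = 9 + 3 + 8 = 20,
  c_1 = (9·3 - (-2)²) + (9·8 - (-1)²) + (3·8 - (-1)²) = 23 + 71 + 23 = 117,
  det = 9·(3·8 - (-1)²) - (-2)·((-2)·8 - (-1)·(-1)) + (-1)·((-2)·(-1) - 3·(-1)) = 9·(23) - (-2)·(-17) + (-1)·(5) = 168.
  So p(λ) = λ³ - 20λ² + 117λ - 168.
Step 2 — look for an integer root (rational root theorem: any rational root is an integer divisor of 168). Testing λ = 8:
  p(8) = 512 - 1280 + 936 - 168 = 0  ✓
  Dividing out (λ - 8): p(λ) = (λ - 8)(λ² - 12λ + 21).
Step 3 — remaining eigenvalues from the quadratic λ² - 12λ + 21 = 0:
  Δ = 12² - 4·21 = 144 - 84 = 60,  λ = (12 ± √60)/2 = (12 ± 7.746)/2 ≈ 9.873 or 2.127.
  Sorted: λ_1 = 9.873,  λ_2 = 8,  λ_3 = 2.127  (check: sum = 20 = tr ✓).

Step 4 — unit eigenvector for λ_1 ≈ 9.873: v spans the null space of (Sigma - λ_1 I), whose rows are
  r_1 = (-0.873, -2, -1),  r_2 = (-2, -6.873, -1),  r_3 = (-1, -1, -1.873).
  v is orthogonal to every row, so take v ∝ r_1 × r_2 = ((-2)·(-1) - (-1)·(-6.873), (-1)·(-2) - (-0.873)·(-1), (-0.873)·(-6.873) - (-2)·(-2)) ≈ (-4.873, 1.127, 2).
  Rescale (multiply by -1 so the first nonzero entry is positive): u = (4.873, -1.127, -2).
  ||u|| = √((4.873)² + (-1.127)² + (-2)²) = √(29.0161) ≈ 5.3867,  v_1 = u/||u|| ≈ (0.9046, -0.2092, -0.3713) (||v_1|| = 1).

λ_1 = 9.873,  λ_2 = 8,  λ_3 = 2.127;  v_1 ≈ (0.9046, -0.2092, -0.3713)
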